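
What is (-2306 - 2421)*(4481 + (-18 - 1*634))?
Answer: -18099683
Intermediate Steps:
(-2306 - 2421)*(4481 + (-18 - 1*634)) = -4727*(4481 + (-18 - 634)) = -4727*(4481 - 652) = -4727*3829 = -18099683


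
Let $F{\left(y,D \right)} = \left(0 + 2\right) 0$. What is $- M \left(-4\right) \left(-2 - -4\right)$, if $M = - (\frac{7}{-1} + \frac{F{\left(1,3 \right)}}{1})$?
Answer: $56$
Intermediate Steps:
$F{\left(y,D \right)} = 0$ ($F{\left(y,D \right)} = 2 \cdot 0 = 0$)
$M = 7$ ($M = - (\frac{7}{-1} + \frac{0}{1}) = - (7 \left(-1\right) + 0 \cdot 1) = - (-7 + 0) = \left(-1\right) \left(-7\right) = 7$)
$- M \left(-4\right) \left(-2 - -4\right) = - 7 \left(-4\right) \left(-2 - -4\right) = - \left(-28\right) \left(-2 + 4\right) = - \left(-28\right) 2 = \left(-1\right) \left(-56\right) = 56$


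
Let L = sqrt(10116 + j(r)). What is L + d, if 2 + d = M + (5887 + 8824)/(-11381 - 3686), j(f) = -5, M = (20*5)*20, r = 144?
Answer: 30089155/15067 + sqrt(10111) ≈ 2097.6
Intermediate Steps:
M = 2000 (M = 100*20 = 2000)
L = sqrt(10111) (L = sqrt(10116 - 5) = sqrt(10111) ≈ 100.55)
d = 30089155/15067 (d = -2 + (2000 + (5887 + 8824)/(-11381 - 3686)) = -2 + (2000 + 14711/(-15067)) = -2 + (2000 + 14711*(-1/15067)) = -2 + (2000 - 14711/15067) = -2 + 30119289/15067 = 30089155/15067 ≈ 1997.0)
L + d = sqrt(10111) + 30089155/15067 = 30089155/15067 + sqrt(10111)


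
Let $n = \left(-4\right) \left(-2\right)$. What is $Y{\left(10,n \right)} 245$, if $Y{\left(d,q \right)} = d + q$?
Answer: $4410$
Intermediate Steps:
$n = 8$
$Y{\left(10,n \right)} 245 = \left(10 + 8\right) 245 = 18 \cdot 245 = 4410$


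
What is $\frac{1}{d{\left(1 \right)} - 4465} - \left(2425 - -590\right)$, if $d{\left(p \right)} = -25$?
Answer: $- \frac{13537351}{4490} \approx -3015.0$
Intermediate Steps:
$\frac{1}{d{\left(1 \right)} - 4465} - \left(2425 - -590\right) = \frac{1}{-25 - 4465} - \left(2425 - -590\right) = \frac{1}{-4490} - \left(2425 + 590\right) = - \frac{1}{4490} - 3015 = - \frac{13537351}{4490}$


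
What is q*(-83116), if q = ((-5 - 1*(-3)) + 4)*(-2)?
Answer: 332464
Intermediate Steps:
q = -4 (q = ((-5 + 3) + 4)*(-2) = (-2 + 4)*(-2) = 2*(-2) = -4)
q*(-83116) = -4*(-83116) = 332464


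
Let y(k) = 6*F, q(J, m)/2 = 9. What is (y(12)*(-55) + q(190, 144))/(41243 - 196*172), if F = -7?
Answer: 2328/7531 ≈ 0.30912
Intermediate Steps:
q(J, m) = 18 (q(J, m) = 2*9 = 18)
y(k) = -42 (y(k) = 6*(-7) = -42)
(y(12)*(-55) + q(190, 144))/(41243 - 196*172) = (-42*(-55) + 18)/(41243 - 196*172) = (2310 + 18)/(41243 - 33712) = 2328/7531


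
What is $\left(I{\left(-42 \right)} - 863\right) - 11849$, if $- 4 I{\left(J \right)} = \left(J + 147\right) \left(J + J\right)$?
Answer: $-10507$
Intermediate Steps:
$I{\left(J \right)} = - \frac{J \left(147 + J\right)}{2}$ ($I{\left(J \right)} = - \frac{\left(J + 147\right) \left(J + J\right)}{4} = - \frac{\left(147 + J\right) 2 J}{4} = - \frac{2 J \left(147 + J\right)}{4} = - \frac{J \left(147 + J\right)}{2}$)
$\left(I{\left(-42 \right)} - 863\right) - 11849 = \left(\left(- \frac{1}{2}\right) \left(-42\right) \left(147 - 42\right) - 863\right) - 11849 = \left(\left(- \frac{1}{2}\right) \left(-42\right) 105 - 863\right) - 11849 = \left(2205 - 863\right) - 11849 = 1342 - 11849 = -10507$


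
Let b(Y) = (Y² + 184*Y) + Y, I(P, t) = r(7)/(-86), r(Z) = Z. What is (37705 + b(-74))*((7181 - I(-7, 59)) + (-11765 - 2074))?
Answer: -16885986271/86 ≈ -1.9635e+8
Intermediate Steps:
I(P, t) = -7/86 (I(P, t) = 7/(-86) = 7*(-1/86) = -7/86)
b(Y) = Y² + 185*Y
(37705 + b(-74))*((7181 - I(-7, 59)) + (-11765 - 2074)) = (37705 - 74*(185 - 74))*((7181 - 1*(-7/86)) + (-11765 - 2074)) = (37705 - 74*111)*((7181 + 7/86) - 13839) = (37705 - 8214)*(617573/86 - 13839) = 29491*(-572581/86) = -16885986271/86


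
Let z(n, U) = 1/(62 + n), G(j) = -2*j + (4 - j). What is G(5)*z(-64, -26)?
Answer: 11/2 ≈ 5.5000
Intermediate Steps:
G(j) = 4 - 3*j
G(5)*z(-64, -26) = (4 - 3*5)/(62 - 64) = (4 - 15)/(-2) = -11*(-½) = 11/2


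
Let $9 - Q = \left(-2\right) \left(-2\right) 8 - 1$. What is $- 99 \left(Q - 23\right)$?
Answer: $4455$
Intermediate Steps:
$Q = -22$ ($Q = 9 - \left(\left(-2\right) \left(-2\right) 8 - 1\right) = 9 - \left(4 \cdot 8 + \left(-5 + 4\right)\right) = 9 - \left(32 - 1\right) = 9 - 31 = -22$)
$- 99 \left(Q - 23\right) = - 99 \left(-22 - 23\right) = \left(-99\right) \left(-45\right) = 4455$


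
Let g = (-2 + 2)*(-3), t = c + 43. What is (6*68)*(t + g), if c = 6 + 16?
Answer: 26520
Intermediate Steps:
c = 22
t = 65 (t = 22 + 43 = 65)
g = 0 (g = 0*(-3) = 0)
(6*68)*(t + g) = (6*68)*(65 + 0) = 408*65 = 26520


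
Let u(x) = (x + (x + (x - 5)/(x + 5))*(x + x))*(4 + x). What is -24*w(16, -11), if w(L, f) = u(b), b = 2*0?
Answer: 0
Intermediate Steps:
b = 0
u(x) = (4 + x)*(x + 2*x*(x + (-5 + x)/(5 + x))) (u(x) = (x + (x + (-5 + x)/(5 + x))*(2*x))*(4 + x) = (x + 2*x*(x + (-5 + x)/(5 + x)))*(4 + x) = (4 + x)*(x + 2*x*(x + (-5 + x)/(5 + x))))
w(L, f) = 0 (w(L, f) = 0*(-20 + 2*0³ + 21*0² + 47*0)/(5 + 0) = 0*(-20 + 2*0 + 21*0 + 0)/5 = 0*(⅕)*(-20 + 0 + 0 + 0) = 0*(⅕)*(-20) = 0)
-24*w(16, -11) = -24*0 = 0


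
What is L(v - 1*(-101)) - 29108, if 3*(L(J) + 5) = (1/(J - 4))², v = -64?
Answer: -95112170/3267 ≈ -29113.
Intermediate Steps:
L(J) = -5 + 1/(3*(-4 + J)²) (L(J) = -5 + (1/(J - 4))²/3 = -5 + (1/(-4 + J))²/3 = -5 + 1/(3*(-4 + J)²))
L(v - 1*(-101)) - 29108 = (-5 + 1/(3*(-4 + (-64 - 1*(-101)))²)) - 29108 = (-5 + 1/(3*(-4 + (-64 + 101))²)) - 29108 = (-5 + 1/(3*(-4 + 37)²)) - 29108 = (-5 + (⅓)/33²) - 29108 = (-5 + (⅓)*(1/1089)) - 29108 = (-5 + 1/3267) - 29108 = -16334/3267 - 29108 = -95112170/3267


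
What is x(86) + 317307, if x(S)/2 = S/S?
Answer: 317309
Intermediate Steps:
x(S) = 2 (x(S) = 2*(S/S) = 2*1 = 2)
x(86) + 317307 = 2 + 317307 = 317309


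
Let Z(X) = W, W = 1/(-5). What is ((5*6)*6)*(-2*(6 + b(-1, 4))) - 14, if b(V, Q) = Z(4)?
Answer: -2102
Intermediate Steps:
W = -1/5 (W = 1*(-1/5) = -1/5 ≈ -0.20000)
Z(X) = -1/5
b(V, Q) = -1/5
((5*6)*6)*(-2*(6 + b(-1, 4))) - 14 = ((5*6)*6)*(-2*(6 - 1/5)) - 14 = (30*6)*(-2*29/5) - 14 = 180*(-58/5) - 14 = -2088 - 14 = -2102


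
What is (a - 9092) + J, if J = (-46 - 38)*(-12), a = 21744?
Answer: 13660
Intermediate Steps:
J = 1008 (J = -84*(-12) = 1008)
(a - 9092) + J = (21744 - 9092) + 1008 = 12652 + 1008 = 13660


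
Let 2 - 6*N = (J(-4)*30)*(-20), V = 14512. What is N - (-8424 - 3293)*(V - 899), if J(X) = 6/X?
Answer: 478510114/3 ≈ 1.5950e+8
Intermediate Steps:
N = -449/3 (N = 1/3 - (6/(-4))*30*(-20)/6 = 1/3 - (6*(-1/4))*30*(-20)/6 = 1/3 - (-3/2*30)*(-20)/6 = 1/3 - (-15)*(-20)/2 = 1/3 - 1/6*900 = 1/3 - 150 = -449/3 ≈ -149.67)
N - (-8424 - 3293)*(V - 899) = -449/3 - (-8424 - 3293)*(14512 - 899) = -449/3 - (-11717)*13613 = -449/3 - 1*(-159503521) = -449/3 + 159503521 = 478510114/3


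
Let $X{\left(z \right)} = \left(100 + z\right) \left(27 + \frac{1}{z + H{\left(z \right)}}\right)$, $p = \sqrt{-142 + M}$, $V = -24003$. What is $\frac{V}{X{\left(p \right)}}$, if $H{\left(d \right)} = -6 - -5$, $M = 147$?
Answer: $- \frac{52350543}{5935031} + \frac{5016627 \sqrt{5}}{29675155} \approx -8.4426$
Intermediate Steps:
$H{\left(d \right)} = -1$ ($H{\left(d \right)} = -6 + 5 = -1$)
$p = \sqrt{5}$ ($p = \sqrt{-142 + 147} = \sqrt{5} \approx 2.2361$)
$X{\left(z \right)} = \left(27 + \frac{1}{-1 + z}\right) \left(100 + z\right)$ ($X{\left(z \right)} = \left(100 + z\right) \left(27 + \frac{1}{z - 1}\right) = \left(100 + z\right) \left(27 + \frac{1}{-1 + z}\right) = \left(27 + \frac{1}{-1 + z}\right) \left(100 + z\right)$)
$\frac{V}{X{\left(p \right)}} = - \frac{24003}{\frac{1}{-1 + \sqrt{5}} \left(-2600 + 27 \left(\sqrt{5}\right)^{2} + 2674 \sqrt{5}\right)} = - \frac{24003}{\frac{1}{-1 + \sqrt{5}} \left(-2600 + 27 \cdot 5 + 2674 \sqrt{5}\right)} = - \frac{24003}{\frac{1}{-1 + \sqrt{5}} \left(-2600 + 135 + 2674 \sqrt{5}\right)} = - \frac{24003}{\frac{1}{-1 + \sqrt{5}} \left(-2465 + 2674 \sqrt{5}\right)} = - 24003 \frac{-1 + \sqrt{5}}{-2465 + 2674 \sqrt{5}} = - \frac{24003 \left(-1 + \sqrt{5}\right)}{-2465 + 2674 \sqrt{5}}$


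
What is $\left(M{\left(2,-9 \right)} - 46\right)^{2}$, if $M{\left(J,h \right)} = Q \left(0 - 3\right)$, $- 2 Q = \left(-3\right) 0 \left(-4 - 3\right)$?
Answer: $2116$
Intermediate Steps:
$Q = 0$ ($Q = - \frac{\left(-3\right) 0 \left(-4 - 3\right)}{2} = - \frac{0 \left(-7\right)}{2} = \left(- \frac{1}{2}\right) 0 = 0$)
$M{\left(J,h \right)} = 0$ ($M{\left(J,h \right)} = 0 \left(0 - 3\right) = 0 \left(-3\right) = 0$)
$\left(M{\left(2,-9 \right)} - 46\right)^{2} = \left(0 - 46\right)^{2} = \left(-46\right)^{2} = 2116$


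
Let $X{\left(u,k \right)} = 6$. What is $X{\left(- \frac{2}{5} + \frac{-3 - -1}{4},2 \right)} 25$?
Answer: $150$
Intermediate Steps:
$X{\left(- \frac{2}{5} + \frac{-3 - -1}{4},2 \right)} 25 = 6 \cdot 25 = 150$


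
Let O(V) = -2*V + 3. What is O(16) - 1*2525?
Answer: -2554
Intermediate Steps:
O(V) = 3 - 2*V
O(16) - 1*2525 = (3 - 2*16) - 1*2525 = (3 - 32) - 2525 = -29 - 2525 = -2554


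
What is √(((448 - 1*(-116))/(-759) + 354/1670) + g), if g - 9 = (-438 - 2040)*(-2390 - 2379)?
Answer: √527403404614765030/211255 ≈ 3437.7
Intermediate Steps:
g = 11817591 (g = 9 + (-438 - 2040)*(-2390 - 2379) = 9 - 2478*(-4769) = 9 + 11817582 = 11817591)
√(((448 - 1*(-116))/(-759) + 354/1670) + g) = √(((448 - 1*(-116))/(-759) + 354/1670) + 11817591) = √(((448 + 116)*(-1/759) + 354*(1/1670)) + 11817591) = √((564*(-1/759) + 177/835) + 11817591) = √((-188/253 + 177/835) + 11817591) = √(-112199/211255 + 11817591) = √(2496525074506/211255) = √527403404614765030/211255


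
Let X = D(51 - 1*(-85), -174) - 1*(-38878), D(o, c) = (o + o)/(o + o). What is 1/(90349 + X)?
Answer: 1/129228 ≈ 7.7383e-6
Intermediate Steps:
D(o, c) = 1 (D(o, c) = (2*o)/((2*o)) = (2*o)*(1/(2*o)) = 1)
X = 38879 (X = 1 - 1*(-38878) = 1 + 38878 = 38879)
1/(90349 + X) = 1/(90349 + 38879) = 1/129228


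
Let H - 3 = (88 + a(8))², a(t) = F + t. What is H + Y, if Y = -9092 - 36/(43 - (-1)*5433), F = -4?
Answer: -855634/1369 ≈ -625.01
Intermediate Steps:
a(t) = -4 + t
Y = -12446957/1369 (Y = -9092 - 36/(43 - 1*(-5433)) = -9092 - 36/(43 + 5433) = -9092 - 36/5476 = -9092 - 1*9/1369 = -9092 - 9/1369 = -12446957/1369 ≈ -9092.0)
H = 8467 (H = 3 + (88 + (-4 + 8))² = 3 + (88 + 4)² = 3 + 92² = 3 + 8464 = 8467)
H + Y = 8467 - 12446957/1369 = -855634/1369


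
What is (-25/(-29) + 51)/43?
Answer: 1504/1247 ≈ 1.2061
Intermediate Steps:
(-25/(-29) + 51)/43 = (-25*(-1/29) + 51)*(1/43) = (25/29 + 51)*(1/43) = (1504/29)*(1/43) = 1504/1247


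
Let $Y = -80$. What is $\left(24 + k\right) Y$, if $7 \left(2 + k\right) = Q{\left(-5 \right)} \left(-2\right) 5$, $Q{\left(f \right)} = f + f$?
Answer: $- \frac{20320}{7} \approx -2902.9$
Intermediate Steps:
$Q{\left(f \right)} = 2 f$
$k = \frac{86}{7}$ ($k = -2 + \frac{2 \left(-5\right) \left(-2\right) 5}{7} = -2 + \frac{\left(-10\right) \left(-2\right) 5}{7} = -2 + \frac{20 \cdot 5}{7} = -2 + \frac{1}{7} \cdot 100 = -2 + \frac{100}{7} = \frac{86}{7} \approx 12.286$)
$\left(24 + k\right) Y = \left(24 + \frac{86}{7}\right) \left(-80\right) = \frac{254}{7} \left(-80\right) = - \frac{20320}{7}$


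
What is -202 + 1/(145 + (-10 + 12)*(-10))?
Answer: -25249/125 ≈ -201.99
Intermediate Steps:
-202 + 1/(145 + (-10 + 12)*(-10)) = -202 + 1/(145 + 2*(-10)) = -202 + 1/(145 - 20) = -202 + 1/125 = -25249/125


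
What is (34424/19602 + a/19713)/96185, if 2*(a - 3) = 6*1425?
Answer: 127076278/6194542054635 ≈ 2.0514e-5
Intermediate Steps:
a = 4278 (a = 3 + (6*1425)/2 = 3 + (½)*8550 = 3 + 4275 = 4278)
(34424/19602 + a/19713)/96185 = (34424/19602 + 4278/19713)/96185 = (34424*(1/19602) + 4278*(1/19713))*(1/96185) = (17212/9801 + 1426/6571)*(1/96185) = (127076278/64402371)*(1/96185) = 127076278/6194542054635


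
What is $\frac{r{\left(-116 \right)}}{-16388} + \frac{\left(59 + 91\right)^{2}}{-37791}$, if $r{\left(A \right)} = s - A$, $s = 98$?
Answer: $- \frac{72437}{119054} \approx -0.60844$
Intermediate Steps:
$r{\left(A \right)} = 98 - A$
$\frac{r{\left(-116 \right)}}{-16388} + \frac{\left(59 + 91\right)^{2}}{-37791} = \frac{98 - -116}{-16388} + \frac{\left(59 + 91\right)^{2}}{-37791} = \left(98 + 116\right) \left(- \frac{1}{16388}\right) + 150^{2} \left(- \frac{1}{37791}\right) = 214 \left(- \frac{1}{16388}\right) + 22500 \left(- \frac{1}{37791}\right) = - \frac{107}{8194} - \frac{2500}{4199} = - \frac{72437}{119054}$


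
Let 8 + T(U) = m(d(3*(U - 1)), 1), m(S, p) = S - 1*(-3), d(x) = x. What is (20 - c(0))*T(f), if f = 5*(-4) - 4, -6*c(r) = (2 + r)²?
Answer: -4960/3 ≈ -1653.3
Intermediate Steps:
c(r) = -(2 + r)²/6
f = -24 (f = -20 - 4 = -24)
m(S, p) = 3 + S (m(S, p) = S + 3 = 3 + S)
T(U) = -8 + 3*U (T(U) = -8 + (3 + 3*(U - 1)) = -8 + (3 + 3*(-1 + U)) = -8 + (3 + (-3 + 3*U)) = -8 + 3*U)
(20 - c(0))*T(f) = (20 - (-1)*(2 + 0)²/6)*(-8 + 3*(-24)) = (20 - (-1)*2²/6)*(-8 - 72) = (20 - (-1)*4/6)*(-80) = (20 - 1*(-⅔))*(-80) = (20 + ⅔)*(-80) = (62/3)*(-80) = -4960/3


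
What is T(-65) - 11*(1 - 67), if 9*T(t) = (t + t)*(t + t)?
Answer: 23434/9 ≈ 2603.8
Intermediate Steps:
T(t) = 4*t**2/9 (T(t) = ((t + t)*(t + t))/9 = ((2*t)*(2*t))/9 = (4*t**2)/9 = 4*t**2/9)
T(-65) - 11*(1 - 67) = (4/9)*(-65)**2 - 11*(1 - 67) = (4/9)*4225 - 11*(-66) = 16900/9 + 726 = 23434/9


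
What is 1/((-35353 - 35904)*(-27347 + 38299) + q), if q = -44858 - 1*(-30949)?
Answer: -1/780420573 ≈ -1.2814e-9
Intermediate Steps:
q = -13909 (q = -44858 + 30949 = -13909)
1/((-35353 - 35904)*(-27347 + 38299) + q) = 1/((-35353 - 35904)*(-27347 + 38299) - 13909) = 1/(-71257*10952 - 13909) = 1/(-780406664 - 13909) = 1/(-780420573) = -1/780420573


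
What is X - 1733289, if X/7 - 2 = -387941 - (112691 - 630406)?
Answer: -824857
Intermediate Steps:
X = 908432 (X = 14 + 7*(-387941 - (112691 - 630406)) = 14 + 7*(-387941 - 1*(-517715)) = 14 + 7*(-387941 + 517715) = 14 + 7*129774 = 14 + 908418 = 908432)
X - 1733289 = 908432 - 1733289 = -824857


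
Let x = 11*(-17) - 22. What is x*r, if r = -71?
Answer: 14839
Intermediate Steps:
x = -209 (x = -187 - 22 = -209)
x*r = -209*(-71) = 14839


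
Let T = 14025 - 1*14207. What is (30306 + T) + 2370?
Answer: 32494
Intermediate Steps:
T = -182 (T = 14025 - 14207 = -182)
(30306 + T) + 2370 = (30306 - 182) + 2370 = 30124 + 2370 = 32494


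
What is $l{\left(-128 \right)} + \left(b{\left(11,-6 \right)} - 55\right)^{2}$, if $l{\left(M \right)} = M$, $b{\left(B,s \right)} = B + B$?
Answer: $961$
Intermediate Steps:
$b{\left(B,s \right)} = 2 B$
$l{\left(-128 \right)} + \left(b{\left(11,-6 \right)} - 55\right)^{2} = -128 + \left(2 \cdot 11 - 55\right)^{2} = -128 + \left(22 - 55\right)^{2} = -128 + \left(-33\right)^{2} = -128 + 1089 = 961$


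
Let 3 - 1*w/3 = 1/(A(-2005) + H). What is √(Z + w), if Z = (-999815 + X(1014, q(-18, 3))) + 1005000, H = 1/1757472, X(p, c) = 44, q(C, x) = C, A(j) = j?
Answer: 3*√7226511390099192019558/3523731359 ≈ 72.374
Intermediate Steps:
H = 1/1757472 ≈ 5.6900e-7
Z = 5229 (Z = (-999815 + 44) + 1005000 = -999771 + 1005000 = 5229)
w = 31718854647/3523731359 (w = 9 - 3/(-2005 + 1/1757472) = 9 - 3/(-3523731359/1757472) = 9 - 3*(-1757472/3523731359) = 9 + 5272416/3523731359 = 31718854647/3523731359 ≈ 9.0015)
√(Z + w) = √(5229 + 31718854647/3523731359) = √(18457310130858/3523731359) = 3*√7226511390099192019558/3523731359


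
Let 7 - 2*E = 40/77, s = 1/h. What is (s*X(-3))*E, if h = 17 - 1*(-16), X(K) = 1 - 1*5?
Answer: -998/2541 ≈ -0.39276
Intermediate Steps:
X(K) = -4 (X(K) = 1 - 5 = -4)
h = 33 (h = 17 + 16 = 33)
s = 1/33 ≈ 0.030303
E = 499/154 (E = 7/2 - 20/77 = 499/154 ≈ 3.2403)
(s*X(-3))*E = ((1/33)*(-4))*(499/154) = -4/33*499/154 = -998/2541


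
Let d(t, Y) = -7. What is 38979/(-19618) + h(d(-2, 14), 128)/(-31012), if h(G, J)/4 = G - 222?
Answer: -297711665/152098354 ≈ -1.9574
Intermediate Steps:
h(G, J) = -888 + 4*G (h(G, J) = 4*(G - 222) = 4*(-222 + G) = -888 + 4*G)
38979/(-19618) + h(d(-2, 14), 128)/(-31012) = 38979/(-19618) + (-888 + 4*(-7))/(-31012) = 38979*(-1/19618) + (-888 - 28)*(-1/31012) = -38979/19618 - 916*(-1/31012) = -38979/19618 + 229/7753 = -297711665/152098354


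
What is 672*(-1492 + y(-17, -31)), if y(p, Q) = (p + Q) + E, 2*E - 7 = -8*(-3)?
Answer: -1024464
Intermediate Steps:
E = 31/2 (E = 7/2 + (-8*(-3))/2 = 7/2 + (½)*24 = 7/2 + 12 = 31/2 ≈ 15.500)
y(p, Q) = 31/2 + Q + p (y(p, Q) = (p + Q) + 31/2 = (Q + p) + 31/2 = 31/2 + Q + p)
672*(-1492 + y(-17, -31)) = 672*(-1492 + (31/2 - 31 - 17)) = 672*(-1492 - 65/2) = 672*(-3049/2) = -1024464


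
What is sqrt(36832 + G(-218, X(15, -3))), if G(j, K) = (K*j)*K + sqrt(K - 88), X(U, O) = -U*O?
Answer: sqrt(-404618 + I*sqrt(43)) ≈ 0.005 + 636.1*I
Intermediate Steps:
X(U, O) = -O*U
G(j, K) = sqrt(-88 + K) + j*K**2 (G(j, K) = j*K**2 + sqrt(-88 + K) = sqrt(-88 + K) + j*K**2)
sqrt(36832 + G(-218, X(15, -3))) = sqrt(36832 + (sqrt(-88 - 1*(-3)*15) - 218*(-1*(-3)*15)**2)) = sqrt(36832 + (sqrt(-88 + 45) - 218*45**2)) = sqrt(36832 + (sqrt(-43) - 218*2025)) = sqrt(36832 + (I*sqrt(43) - 441450)) = sqrt(36832 + (-441450 + I*sqrt(43))) = sqrt(-404618 + I*sqrt(43))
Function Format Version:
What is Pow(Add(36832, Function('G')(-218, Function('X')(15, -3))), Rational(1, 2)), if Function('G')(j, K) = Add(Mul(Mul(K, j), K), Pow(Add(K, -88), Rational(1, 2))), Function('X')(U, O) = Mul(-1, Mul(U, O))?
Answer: Pow(Add(-404618, Mul(I, Pow(43, Rational(1, 2)))), Rational(1, 2)) ≈ Add(0.005, Mul(636.10, I))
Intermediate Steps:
Function('X')(U, O) = Mul(-1, O, U) (Function('X')(U, O) = Mul(-1, Mul(O, U)) = Mul(-1, O, U))
Function('G')(j, K) = Add(Pow(Add(-88, K), Rational(1, 2)), Mul(j, Pow(K, 2))) (Function('G')(j, K) = Add(Mul(j, Pow(K, 2)), Pow(Add(-88, K), Rational(1, 2))) = Add(Pow(Add(-88, K), Rational(1, 2)), Mul(j, Pow(K, 2))))
Pow(Add(36832, Function('G')(-218, Function('X')(15, -3))), Rational(1, 2)) = Pow(Add(36832, Add(Pow(Add(-88, Mul(-1, -3, 15)), Rational(1, 2)), Mul(-218, Pow(Mul(-1, -3, 15), 2)))), Rational(1, 2)) = Pow(Add(36832, Add(Pow(Add(-88, 45), Rational(1, 2)), Mul(-218, Pow(45, 2)))), Rational(1, 2)) = Pow(Add(36832, Add(Pow(-43, Rational(1, 2)), Mul(-218, 2025))), Rational(1, 2)) = Pow(Add(36832, Add(Mul(I, Pow(43, Rational(1, 2))), -441450)), Rational(1, 2)) = Pow(Add(36832, Add(-441450, Mul(I, Pow(43, Rational(1, 2))))), Rational(1, 2)) = Pow(Add(-404618, Mul(I, Pow(43, Rational(1, 2)))), Rational(1, 2))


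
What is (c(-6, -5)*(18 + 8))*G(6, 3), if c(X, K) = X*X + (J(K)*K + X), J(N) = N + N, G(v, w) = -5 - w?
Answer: -16640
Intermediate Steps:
J(N) = 2*N
c(X, K) = X + X² + 2*K² (c(X, K) = X*X + ((2*K)*K + X) = X² + (2*K² + X) = X² + (X + 2*K²) = X + X² + 2*K²)
(c(-6, -5)*(18 + 8))*G(6, 3) = ((-6 + (-6)² + 2*(-5)²)*(18 + 8))*(-5 - 1*3) = ((-6 + 36 + 2*25)*26)*(-5 - 3) = ((-6 + 36 + 50)*26)*(-8) = (80*26)*(-8) = 2080*(-8) = -16640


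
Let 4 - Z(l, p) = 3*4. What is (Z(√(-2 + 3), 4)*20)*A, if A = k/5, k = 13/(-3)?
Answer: 416/3 ≈ 138.67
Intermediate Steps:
k = -13/3 (k = 13*(-⅓) = -13/3 ≈ -4.3333)
Z(l, p) = -8 (Z(l, p) = 4 - 3*4 = 4 - 1*12 = 4 - 12 = -8)
A = -13/15 (A = -13/3/5 = -13/3*⅕ = -13/15 ≈ -0.86667)
(Z(√(-2 + 3), 4)*20)*A = -8*20*(-13/15) = -160*(-13/15) = 416/3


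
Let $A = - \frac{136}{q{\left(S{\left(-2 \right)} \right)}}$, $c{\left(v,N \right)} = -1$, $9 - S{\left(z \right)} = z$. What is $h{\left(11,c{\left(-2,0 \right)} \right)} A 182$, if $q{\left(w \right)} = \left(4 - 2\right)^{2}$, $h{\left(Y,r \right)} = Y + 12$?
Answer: $-142324$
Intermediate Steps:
$S{\left(z \right)} = 9 - z$
$h{\left(Y,r \right)} = 12 + Y$
$q{\left(w \right)} = 4$ ($q{\left(w \right)} = 2^{2} = 4$)
$A = -34$ ($A = - \frac{136}{4} = \left(-136\right) \frac{1}{4} = -34$)
$h{\left(11,c{\left(-2,0 \right)} \right)} A 182 = \left(12 + 11\right) \left(-34\right) 182 = 23 \left(-34\right) 182 = \left(-782\right) 182 = -142324$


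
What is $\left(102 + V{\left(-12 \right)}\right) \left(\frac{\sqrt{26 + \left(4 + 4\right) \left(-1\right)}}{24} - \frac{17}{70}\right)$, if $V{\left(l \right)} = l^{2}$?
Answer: $- \frac{2091}{35} + \frac{123 \sqrt{2}}{4} \approx -16.256$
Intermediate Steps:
$\left(102 + V{\left(-12 \right)}\right) \left(\frac{\sqrt{26 + \left(4 + 4\right) \left(-1\right)}}{24} - \frac{17}{70}\right) = \left(102 + \left(-12\right)^{2}\right) \left(\frac{\sqrt{26 + \left(4 + 4\right) \left(-1\right)}}{24} - \frac{17}{70}\right) = \left(102 + 144\right) \left(\sqrt{26 + 8 \left(-1\right)} \frac{1}{24} - \frac{17}{70}\right) = 246 \left(\sqrt{26 - 8} \cdot \frac{1}{24} - \frac{17}{70}\right) = 246 \left(\sqrt{18} \cdot \frac{1}{24} - \frac{17}{70}\right) = 246 \left(3 \sqrt{2} \cdot \frac{1}{24} - \frac{17}{70}\right) = 246 \left(\frac{\sqrt{2}}{8} - \frac{17}{70}\right) = 246 \left(- \frac{17}{70} + \frac{\sqrt{2}}{8}\right) = - \frac{2091}{35} + \frac{123 \sqrt{2}}{4}$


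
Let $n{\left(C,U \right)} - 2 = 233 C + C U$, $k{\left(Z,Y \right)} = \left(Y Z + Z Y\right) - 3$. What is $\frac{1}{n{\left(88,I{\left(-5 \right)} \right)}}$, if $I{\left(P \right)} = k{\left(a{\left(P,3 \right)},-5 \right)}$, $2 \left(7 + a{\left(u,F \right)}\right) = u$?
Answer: $\frac{1}{28602} \approx 3.4963 \cdot 10^{-5}$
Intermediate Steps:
$a{\left(u,F \right)} = -7 + \frac{u}{2}$
$k{\left(Z,Y \right)} = -3 + 2 Y Z$ ($k{\left(Z,Y \right)} = \left(Y Z + Y Z\right) - 3 = 2 Y Z - 3 = -3 + 2 Y Z$)
$I{\left(P \right)} = 67 - 5 P$ ($I{\left(P \right)} = -3 + 2 \left(-5\right) \left(-7 + \frac{P}{2}\right) = -3 - \left(-70 + 5 P\right) = 67 - 5 P$)
$n{\left(C,U \right)} = 2 + 233 C + C U$ ($n{\left(C,U \right)} = 2 + \left(233 C + C U\right) = 2 + 233 C + C U$)
$\frac{1}{n{\left(88,I{\left(-5 \right)} \right)}} = \frac{1}{2 + 233 \cdot 88 + 88 \left(67 - -25\right)} = \frac{1}{2 + 20504 + 88 \left(67 + 25\right)} = \frac{1}{2 + 20504 + 88 \cdot 92} = \frac{1}{2 + 20504 + 8096} = \frac{1}{28602}$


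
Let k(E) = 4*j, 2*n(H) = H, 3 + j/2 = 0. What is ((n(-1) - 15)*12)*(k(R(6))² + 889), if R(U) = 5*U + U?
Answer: -272490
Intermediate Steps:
j = -6 (j = -6 + 2*0 = -6 + 0 = -6)
n(H) = H/2
R(U) = 6*U
k(E) = -24 (k(E) = 4*(-6) = -24)
((n(-1) - 15)*12)*(k(R(6))² + 889) = (((½)*(-1) - 15)*12)*((-24)² + 889) = ((-½ - 15)*12)*(576 + 889) = -31/2*12*1465 = -186*1465 = -272490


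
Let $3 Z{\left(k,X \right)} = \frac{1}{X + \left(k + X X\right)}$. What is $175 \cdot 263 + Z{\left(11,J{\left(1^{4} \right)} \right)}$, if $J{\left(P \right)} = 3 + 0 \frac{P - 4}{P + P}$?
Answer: $\frac{3175726}{69} \approx 46025.0$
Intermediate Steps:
$J{\left(P \right)} = 3$ ($J{\left(P \right)} = 3 + 0 \frac{-4 + P}{2 P} = 3 + 0 = 3$)
$Z{\left(k,X \right)} = \frac{1}{3 \left(X + k + X^{2}\right)}$ ($Z{\left(k,X \right)} = \frac{1}{3 \left(X + \left(k + X X\right)\right)} = \frac{1}{3 \left(X + \left(k + X^{2}\right)\right)} = \frac{1}{3 \left(X + k + X^{2}\right)}$)
$175 \cdot 263 + Z{\left(11,J{\left(1^{4} \right)} \right)} = 175 \cdot 263 + \frac{1}{3 \left(3 + 11 + 3^{2}\right)} = 46025 + \frac{1}{3 \left(3 + 11 + 9\right)} = 46025 + \frac{1}{3 \cdot 23} = 46025 + \frac{1}{3} \cdot \frac{1}{23} = 46025 + \frac{1}{69} = \frac{3175726}{69}$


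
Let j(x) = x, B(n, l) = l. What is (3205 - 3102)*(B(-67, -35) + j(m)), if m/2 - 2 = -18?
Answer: -6901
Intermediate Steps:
m = -32 (m = 4 + 2*(-18) = 4 - 36 = -32)
(3205 - 3102)*(B(-67, -35) + j(m)) = (3205 - 3102)*(-35 - 32) = 103*(-67) = -6901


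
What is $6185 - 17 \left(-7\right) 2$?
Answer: $6423$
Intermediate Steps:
$6185 - 17 \left(-7\right) 2 = 6185 - \left(-119\right) 2 = 6185 - -238 = 6185 + 238 = 6423$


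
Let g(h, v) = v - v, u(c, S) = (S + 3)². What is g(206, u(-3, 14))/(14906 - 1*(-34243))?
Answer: 0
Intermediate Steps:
u(c, S) = (3 + S)²
g(h, v) = 0
g(206, u(-3, 14))/(14906 - 1*(-34243)) = 0/(14906 - 1*(-34243)) = 0/(14906 + 34243) = 0/49149 = 0*(1/49149) = 0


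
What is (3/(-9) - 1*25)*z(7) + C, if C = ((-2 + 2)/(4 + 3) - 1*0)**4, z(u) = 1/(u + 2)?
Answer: -76/27 ≈ -2.8148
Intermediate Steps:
z(u) = 1/(2 + u)
C = 0 (C = (0/7 + 0)**4 = (0*(1/7) + 0)**4 = (0 + 0)**4 = 0**4 = 0)
(3/(-9) - 1*25)*z(7) + C = (3/(-9) - 1*25)/(2 + 7) + 0 = (3*(-1/9) - 25)/9 + 0 = (-1/3 - 25)*(1/9) + 0 = -76/3*1/9 + 0 = -76/27 + 0 = -76/27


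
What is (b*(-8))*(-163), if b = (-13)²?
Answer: 220376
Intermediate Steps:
b = 169
(b*(-8))*(-163) = (169*(-8))*(-163) = -1352*(-163) = 220376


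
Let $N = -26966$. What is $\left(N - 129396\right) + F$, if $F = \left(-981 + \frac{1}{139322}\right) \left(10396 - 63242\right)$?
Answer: $\frac{3600468047381}{69661} \approx 5.1686 \cdot 10^{7}$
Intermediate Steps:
$F = \frac{3611360380663}{69661}$ ($F = \left(-981 + \frac{1}{139322}\right) \left(-52846\right) = \left(- \frac{136674881}{139322}\right) \left(-52846\right) = \frac{3611360380663}{69661} \approx 5.1842 \cdot 10^{7}$)
$\left(N - 129396\right) + F = \left(-26966 - 129396\right) + \frac{3611360380663}{69661} = -156362 + \frac{3611360380663}{69661} = \frac{3600468047381}{69661}$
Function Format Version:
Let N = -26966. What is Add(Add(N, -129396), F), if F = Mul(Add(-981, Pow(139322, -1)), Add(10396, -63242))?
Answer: Rational(3600468047381, 69661) ≈ 5.1686e+7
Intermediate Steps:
F = Rational(3611360380663, 69661) (F = Mul(Add(-981, Rational(1, 139322)), -52846) = Mul(Rational(-136674881, 139322), -52846) = Rational(3611360380663, 69661) ≈ 5.1842e+7)
Add(Add(N, -129396), F) = Add(Add(-26966, -129396), Rational(3611360380663, 69661)) = Add(-156362, Rational(3611360380663, 69661)) = Rational(3600468047381, 69661)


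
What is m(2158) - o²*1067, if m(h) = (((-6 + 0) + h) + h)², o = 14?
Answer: 18366968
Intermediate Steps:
m(h) = (-6 + 2*h)² (m(h) = ((-6 + h) + h)² = (-6 + 2*h)²)
m(2158) - o²*1067 = 4*(-3 + 2158)² - 14²*1067 = 4*2155² - 196*1067 = 4*4644025 - 1*209132 = 18576100 - 209132 = 18366968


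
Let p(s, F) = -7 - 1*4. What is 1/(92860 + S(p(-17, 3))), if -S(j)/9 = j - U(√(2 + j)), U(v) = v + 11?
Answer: 93058/8659792093 - 27*I/8659792093 ≈ 1.0746e-5 - 3.1179e-9*I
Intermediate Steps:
U(v) = 11 + v
p(s, F) = -11 (p(s, F) = -7 - 4 = -11)
S(j) = 99 - 9*j + 9*√(2 + j) (S(j) = -9*(j - (11 + √(2 + j))) = -9*(j + (-11 - √(2 + j))) = -9*(-11 + j - √(2 + j)) = 99 - 9*j + 9*√(2 + j))
1/(92860 + S(p(-17, 3))) = 1/(92860 + (99 - 9*(-11) + 9*√(2 - 11))) = 1/(92860 + (99 + 99 + 9*√(-9))) = 1/(92860 + (99 + 99 + 9*(3*I))) = 1/(92860 + (99 + 99 + 27*I)) = 1/(92860 + (198 + 27*I)) = 1/(93058 + 27*I) = (93058 - 27*I)/8659792093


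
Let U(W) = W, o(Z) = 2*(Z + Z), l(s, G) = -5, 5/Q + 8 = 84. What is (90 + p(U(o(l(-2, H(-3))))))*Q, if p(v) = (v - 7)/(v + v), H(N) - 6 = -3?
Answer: 3627/608 ≈ 5.9655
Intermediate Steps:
Q = 5/76 (Q = 5/(-8 + 84) = 5/76 ≈ 0.065789)
H(N) = 3 (H(N) = 6 - 3 = 3)
o(Z) = 4*Z (o(Z) = 2*(2*Z) = 4*Z)
p(v) = (-7 + v)/(2*v) (p(v) = (-7 + v)/((2*v)) = (-7 + v)*(1/(2*v)) = (-7 + v)/(2*v))
(90 + p(U(o(l(-2, H(-3))))))*Q = (90 + (-7 + 4*(-5))/(2*((4*(-5)))))*(5/76) = (90 + (1/2)*(-7 - 20)/(-20))*(5/76) = (90 + (1/2)*(-1/20)*(-27))*(5/76) = (90 + 27/40)*(5/76) = (3627/40)*(5/76) = 3627/608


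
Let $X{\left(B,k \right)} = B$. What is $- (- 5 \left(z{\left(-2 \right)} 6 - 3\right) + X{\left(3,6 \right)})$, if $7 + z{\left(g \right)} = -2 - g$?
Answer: $-228$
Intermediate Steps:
$z{\left(g \right)} = -9 - g$ ($z{\left(g \right)} = -7 - \left(2 + g\right) = -9 - g$)
$- (- 5 \left(z{\left(-2 \right)} 6 - 3\right) + X{\left(3,6 \right)}) = - (- 5 \left(\left(-9 - -2\right) 6 - 3\right) + 3) = - (- 5 \left(\left(-9 + 2\right) 6 - 3\right) + 3) = - (- 5 \left(\left(-7\right) 6 - 3\right) + 3) = - (- 5 \left(-42 - 3\right) + 3) = - (\left(-5\right) \left(-45\right) + 3) = - (225 + 3) = \left(-1\right) 228 = -228$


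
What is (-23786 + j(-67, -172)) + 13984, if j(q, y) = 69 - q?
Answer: -9666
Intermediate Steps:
(-23786 + j(-67, -172)) + 13984 = (-23786 + (69 - 1*(-67))) + 13984 = (-23786 + (69 + 67)) + 13984 = (-23786 + 136) + 13984 = -23650 + 13984 = -9666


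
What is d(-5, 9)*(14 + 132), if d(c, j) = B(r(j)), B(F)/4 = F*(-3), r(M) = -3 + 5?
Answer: -3504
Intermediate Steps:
r(M) = 2
B(F) = -12*F (B(F) = 4*(F*(-3)) = 4*(-3*F) = -12*F)
d(c, j) = -24 (d(c, j) = -12*2 = -24)
d(-5, 9)*(14 + 132) = -24*(14 + 132) = -24*146 = -3504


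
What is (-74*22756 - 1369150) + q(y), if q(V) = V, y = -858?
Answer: -3053952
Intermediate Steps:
(-74*22756 - 1369150) + q(y) = (-74*22756 - 1369150) - 858 = (-1683944 - 1369150) - 858 = -3053094 - 858 = -3053952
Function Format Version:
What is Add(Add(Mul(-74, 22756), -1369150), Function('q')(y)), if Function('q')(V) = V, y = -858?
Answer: -3053952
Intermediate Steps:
Add(Add(Mul(-74, 22756), -1369150), Function('q')(y)) = Add(Add(Mul(-74, 22756), -1369150), -858) = Add(Add(-1683944, -1369150), -858) = Add(-3053094, -858) = -3053952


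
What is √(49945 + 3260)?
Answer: √53205 ≈ 230.66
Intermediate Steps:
√(49945 + 3260) = √53205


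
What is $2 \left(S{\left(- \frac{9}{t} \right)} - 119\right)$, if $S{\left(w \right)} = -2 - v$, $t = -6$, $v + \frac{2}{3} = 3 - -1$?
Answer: $- \frac{746}{3} \approx -248.67$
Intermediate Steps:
$v = \frac{10}{3}$ ($v = - \frac{2}{3} + \left(3 - -1\right) = - \frac{2}{3} + \left(3 + 1\right) = - \frac{2}{3} + 4 = \frac{10}{3} \approx 3.3333$)
$S{\left(w \right)} = - \frac{16}{3}$ ($S{\left(w \right)} = -2 - \frac{10}{3} = - \frac{16}{3}$)
$2 \left(S{\left(- \frac{9}{t} \right)} - 119\right) = 2 \left(- \frac{16}{3} - 119\right) = 2 \left(- \frac{373}{3}\right) = - \frac{746}{3}$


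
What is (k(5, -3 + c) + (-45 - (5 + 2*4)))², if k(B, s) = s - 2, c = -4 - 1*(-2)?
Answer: 4225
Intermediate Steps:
c = -2 (c = -4 + 2 = -2)
k(B, s) = -2 + s
(k(5, -3 + c) + (-45 - (5 + 2*4)))² = ((-2 + (-3 - 2)) + (-45 - (5 + 2*4)))² = ((-2 - 5) + (-45 - (5 + 8)))² = (-7 + (-45 - 1*13))² = (-7 + (-45 - 13))² = (-7 - 58)² = (-65)² = 4225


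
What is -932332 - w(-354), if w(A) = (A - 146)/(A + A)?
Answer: -165022889/177 ≈ -9.3233e+5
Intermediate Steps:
w(A) = (-146 + A)/(2*A) (w(A) = (-146 + A)/((2*A)) = (-146 + A)*(1/(2*A)) = (-146 + A)/(2*A))
-932332 - w(-354) = -932332 - (-146 - 354)/(2*(-354)) = -932332 - (-1)*(-500)/(2*354) = -932332 - 1*125/177 = -932332 - 125/177 = -165022889/177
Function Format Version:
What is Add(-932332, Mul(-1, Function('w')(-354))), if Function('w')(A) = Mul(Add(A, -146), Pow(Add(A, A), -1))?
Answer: Rational(-165022889, 177) ≈ -9.3233e+5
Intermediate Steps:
Function('w')(A) = Mul(Rational(1, 2), Pow(A, -1), Add(-146, A)) (Function('w')(A) = Mul(Add(-146, A), Pow(Mul(2, A), -1)) = Mul(Add(-146, A), Mul(Rational(1, 2), Pow(A, -1))) = Mul(Rational(1, 2), Pow(A, -1), Add(-146, A)))
Add(-932332, Mul(-1, Function('w')(-354))) = Add(-932332, Mul(-1, Mul(Rational(1, 2), Pow(-354, -1), Add(-146, -354)))) = Add(-932332, Mul(-1, Mul(Rational(1, 2), Rational(-1, 354), -500))) = Add(-932332, Mul(-1, Rational(125, 177))) = Add(-932332, Rational(-125, 177)) = Rational(-165022889, 177)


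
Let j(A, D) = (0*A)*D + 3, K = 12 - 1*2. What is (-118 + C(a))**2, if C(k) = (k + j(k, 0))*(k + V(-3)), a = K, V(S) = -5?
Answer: 2809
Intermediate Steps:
K = 10 (K = 12 - 2 = 10)
a = 10
j(A, D) = 3 (j(A, D) = 0*D + 3 = 0 + 3 = 3)
C(k) = (-5 + k)*(3 + k) (C(k) = (k + 3)*(k - 5) = (3 + k)*(-5 + k) = (-5 + k)*(3 + k))
(-118 + C(a))**2 = (-118 + (-15 + 10**2 - 2*10))**2 = (-118 + (-15 + 100 - 20))**2 = (-118 + 65)**2 = (-53)**2 = 2809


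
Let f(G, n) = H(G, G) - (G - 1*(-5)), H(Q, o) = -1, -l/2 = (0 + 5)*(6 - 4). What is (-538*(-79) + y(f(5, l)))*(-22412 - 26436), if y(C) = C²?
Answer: -2082048304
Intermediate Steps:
l = -20 (l = -2*(0 + 5)*(6 - 4) = -10*2 = -2*10 = -20)
f(G, n) = -6 - G (f(G, n) = -1 - (G - 1*(-5)) = -1 - (G + 5) = -1 - (5 + G) = -1 + (-5 - G) = -6 - G)
(-538*(-79) + y(f(5, l)))*(-22412 - 26436) = (-538*(-79) + (-6 - 1*5)²)*(-22412 - 26436) = (42502 + (-6 - 5)²)*(-48848) = (42502 + (-11)²)*(-48848) = (42502 + 121)*(-48848) = 42623*(-48848) = -2082048304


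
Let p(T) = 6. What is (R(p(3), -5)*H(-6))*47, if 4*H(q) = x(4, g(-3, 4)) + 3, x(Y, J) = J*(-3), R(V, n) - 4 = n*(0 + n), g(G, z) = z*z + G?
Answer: -12267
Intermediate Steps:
g(G, z) = G + z² (g(G, z) = z² + G = G + z²)
R(V, n) = 4 + n² (R(V, n) = 4 + n*(0 + n) = 4 + n*n = 4 + n²)
x(Y, J) = -3*J
H(q) = -9 (H(q) = (-3*(-3 + 4²) + 3)/4 = (-3*(-3 + 16) + 3)/4 = (-3*13 + 3)/4 = (-39 + 3)/4 = (¼)*(-36) = -9)
(R(p(3), -5)*H(-6))*47 = ((4 + (-5)²)*(-9))*47 = ((4 + 25)*(-9))*47 = (29*(-9))*47 = -261*47 = -12267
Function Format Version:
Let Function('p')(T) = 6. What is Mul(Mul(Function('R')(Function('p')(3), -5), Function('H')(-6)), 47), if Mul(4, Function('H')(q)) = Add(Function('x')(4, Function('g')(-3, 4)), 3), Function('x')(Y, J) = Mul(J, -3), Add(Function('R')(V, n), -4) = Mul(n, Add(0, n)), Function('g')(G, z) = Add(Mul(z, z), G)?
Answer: -12267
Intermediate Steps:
Function('g')(G, z) = Add(G, Pow(z, 2)) (Function('g')(G, z) = Add(Pow(z, 2), G) = Add(G, Pow(z, 2)))
Function('R')(V, n) = Add(4, Pow(n, 2)) (Function('R')(V, n) = Add(4, Mul(n, Add(0, n))) = Add(4, Mul(n, n)) = Add(4, Pow(n, 2)))
Function('x')(Y, J) = Mul(-3, J)
Function('H')(q) = -9 (Function('H')(q) = Mul(Rational(1, 4), Add(Mul(-3, Add(-3, Pow(4, 2))), 3)) = Mul(Rational(1, 4), Add(Mul(-3, Add(-3, 16)), 3)) = Mul(Rational(1, 4), Add(Mul(-3, 13), 3)) = Mul(Rational(1, 4), Add(-39, 3)) = Mul(Rational(1, 4), -36) = -9)
Mul(Mul(Function('R')(Function('p')(3), -5), Function('H')(-6)), 47) = Mul(Mul(Add(4, Pow(-5, 2)), -9), 47) = Mul(Mul(Add(4, 25), -9), 47) = Mul(Mul(29, -9), 47) = Mul(-261, 47) = -12267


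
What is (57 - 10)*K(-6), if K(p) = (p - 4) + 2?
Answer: -376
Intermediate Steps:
K(p) = -2 + p (K(p) = (-4 + p) + 2 = -2 + p)
(57 - 10)*K(-6) = (57 - 10)*(-2 - 6) = 47*(-8) = -376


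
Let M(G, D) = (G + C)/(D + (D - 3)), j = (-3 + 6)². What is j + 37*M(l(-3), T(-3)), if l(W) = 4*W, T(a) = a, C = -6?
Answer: 83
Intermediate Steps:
j = 9 (j = 3² = 9)
M(G, D) = (-6 + G)/(-3 + 2*D) (M(G, D) = (G - 6)/(D + (D - 3)) = (-6 + G)/(D + (-3 + D)) = (-6 + G)/(-3 + 2*D))
j + 37*M(l(-3), T(-3)) = 9 + 37*((-6 + 4*(-3))/(-3 + 2*(-3))) = 9 + 37*((-6 - 12)/(-3 - 6)) = 9 + 37*(-18/(-9)) = 9 + 37*(-⅑*(-18)) = 9 + 37*2 = 9 + 74 = 83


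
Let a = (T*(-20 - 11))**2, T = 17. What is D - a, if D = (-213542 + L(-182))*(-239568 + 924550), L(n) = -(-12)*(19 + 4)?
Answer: -146083648941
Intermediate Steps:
L(n) = 276 (L(n) = -(-12)*23 = -1*(-276) = 276)
a = 277729 (a = (17*(-20 - 11))**2 = (17*(-31))**2 = (-527)**2 = 277729)
D = -146083371212 (D = (-213542 + 276)*(-239568 + 924550) = -213266*684982 = -146083371212)
D - a = -146083371212 - 1*277729 = -146083371212 - 277729 = -146083648941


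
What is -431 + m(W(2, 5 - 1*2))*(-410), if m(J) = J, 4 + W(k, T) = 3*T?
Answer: -2481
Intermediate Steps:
W(k, T) = -4 + 3*T
-431 + m(W(2, 5 - 1*2))*(-410) = -431 + (-4 + 3*(5 - 1*2))*(-410) = -431 + (-4 + 3*(5 - 2))*(-410) = -431 + (-4 + 3*3)*(-410) = -431 + (-4 + 9)*(-410) = -431 + 5*(-410) = -431 - 2050 = -2481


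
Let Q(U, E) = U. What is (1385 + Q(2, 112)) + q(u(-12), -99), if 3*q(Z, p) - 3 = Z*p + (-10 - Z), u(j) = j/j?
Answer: 4054/3 ≈ 1351.3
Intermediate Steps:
u(j) = 1
q(Z, p) = -7/3 - Z/3 + Z*p/3 (q(Z, p) = 1 + (Z*p + (-10 - Z))/3 = 1 + (-10 - Z + Z*p)/3 = 1 + (-10/3 - Z/3 + Z*p/3) = -7/3 - Z/3 + Z*p/3)
(1385 + Q(2, 112)) + q(u(-12), -99) = (1385 + 2) + (-7/3 - ⅓*1 + (⅓)*1*(-99)) = 1387 + (-7/3 - ⅓ - 33) = 1387 - 107/3 = 4054/3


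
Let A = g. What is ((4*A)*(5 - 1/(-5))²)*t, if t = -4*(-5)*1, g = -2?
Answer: -21632/5 ≈ -4326.4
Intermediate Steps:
A = -2
t = 20 (t = 20*1 = 20)
((4*A)*(5 - 1/(-5))²)*t = ((4*(-2))*(5 - 1/(-5))²)*20 = -8*(5 - 1*(-⅕))²*20 = -8*(5 + ⅕)²*20 = -8*(26/5)²*20 = -8*676/25*20 = -5408/25*20 = -21632/5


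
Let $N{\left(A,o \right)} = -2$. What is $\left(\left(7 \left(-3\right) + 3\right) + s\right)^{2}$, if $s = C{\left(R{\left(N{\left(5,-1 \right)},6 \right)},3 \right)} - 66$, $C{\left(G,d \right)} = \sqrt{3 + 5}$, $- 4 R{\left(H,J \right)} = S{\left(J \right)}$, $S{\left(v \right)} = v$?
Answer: $7064 - 336 \sqrt{2} \approx 6588.8$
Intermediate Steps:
$R{\left(H,J \right)} = - \frac{J}{4}$
$C{\left(G,d \right)} = 2 \sqrt{2}$ ($C{\left(G,d \right)} = \sqrt{8} = 2 \sqrt{2}$)
$s = -66 + 2 \sqrt{2}$ ($s = 2 \sqrt{2} - 66 = -66 + 2 \sqrt{2} \approx -63.172$)
$\left(\left(7 \left(-3\right) + 3\right) + s\right)^{2} = \left(\left(7 \left(-3\right) + 3\right) - \left(66 - 2 \sqrt{2}\right)\right)^{2} = \left(\left(-21 + 3\right) - \left(66 - 2 \sqrt{2}\right)\right)^{2} = \left(-18 - \left(66 - 2 \sqrt{2}\right)\right)^{2} = \left(-84 + 2 \sqrt{2}\right)^{2}$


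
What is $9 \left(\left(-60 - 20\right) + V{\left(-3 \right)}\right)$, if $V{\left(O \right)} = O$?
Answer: $-747$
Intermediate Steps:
$9 \left(\left(-60 - 20\right) + V{\left(-3 \right)}\right) = 9 \left(\left(-60 - 20\right) - 3\right) = 9 \left(-80 - 3\right) = 9 \left(-83\right) = -747$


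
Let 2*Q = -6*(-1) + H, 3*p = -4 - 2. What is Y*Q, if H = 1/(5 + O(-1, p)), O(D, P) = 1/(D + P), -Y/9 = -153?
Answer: 119799/28 ≈ 4278.5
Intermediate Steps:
p = -2 (p = (-4 - 2)/3 = (⅓)*(-6) = -2)
Y = 1377 (Y = -9*(-153) = 1377)
H = 3/14 (H = 1/(5 + 1/(-1 - 2)) = 1/(5 + 1/(-3)) = 1/(5 - ⅓) = 1/(14/3) = 3/14 ≈ 0.21429)
Q = 87/28 (Q = (-6*(-1) + 3/14)/2 = (6 + 3/14)/2 = (½)*(87/14) = 87/28 ≈ 3.1071)
Y*Q = 1377*(87/28) = 119799/28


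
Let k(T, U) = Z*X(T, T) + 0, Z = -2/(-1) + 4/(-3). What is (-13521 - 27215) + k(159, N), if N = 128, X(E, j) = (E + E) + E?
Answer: -40418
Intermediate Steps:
X(E, j) = 3*E (X(E, j) = 2*E + E = 3*E)
Z = ⅔ (Z = -2*(-1) + 4*(-⅓) = 2 - 4/3 = ⅔ ≈ 0.66667)
k(T, U) = 2*T (k(T, U) = 2*(3*T)/3 + 0 = 2*T + 0 = 2*T)
(-13521 - 27215) + k(159, N) = (-13521 - 27215) + 2*159 = -40736 + 318 = -40418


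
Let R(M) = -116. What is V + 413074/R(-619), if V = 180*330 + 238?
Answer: 3252467/58 ≈ 56077.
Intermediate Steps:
V = 59638 (V = 59400 + 238 = 59638)
V + 413074/R(-619) = 59638 + 413074/(-116) = 59638 + 413074*(-1/116) = 59638 - 206537/58 = 3252467/58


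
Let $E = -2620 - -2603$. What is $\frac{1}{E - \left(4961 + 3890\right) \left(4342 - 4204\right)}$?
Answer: $- \frac{1}{1221455} \approx -8.187 \cdot 10^{-7}$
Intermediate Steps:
$E = -17$ ($E = -2620 + 2603 = -17$)
$\frac{1}{E - \left(4961 + 3890\right) \left(4342 - 4204\right)} = \frac{1}{-17 - \left(4961 + 3890\right) \left(4342 - 4204\right)} = \frac{1}{-17 - 8851 \cdot 138} = \frac{1}{-17 - 1221438} = \frac{1}{-1221455} = - \frac{1}{1221455}$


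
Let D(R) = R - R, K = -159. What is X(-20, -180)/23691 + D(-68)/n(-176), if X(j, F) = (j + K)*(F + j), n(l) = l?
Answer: 35800/23691 ≈ 1.5111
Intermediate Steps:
X(j, F) = (-159 + j)*(F + j) (X(j, F) = (j - 159)*(F + j) = (-159 + j)*(F + j))
D(R) = 0
X(-20, -180)/23691 + D(-68)/n(-176) = ((-20)² - 159*(-180) - 159*(-20) - 180*(-20))/23691 + 0/(-176) = (400 + 28620 + 3180 + 3600)*(1/23691) + 0*(-1/176) = 35800*(1/23691) + 0 = 35800/23691 + 0 = 35800/23691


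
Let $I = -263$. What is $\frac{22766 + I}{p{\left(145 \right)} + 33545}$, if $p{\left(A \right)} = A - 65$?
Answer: $\frac{22503}{33625} \approx 0.66923$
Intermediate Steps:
$p{\left(A \right)} = -65 + A$ ($p{\left(A \right)} = A - 65 = -65 + A$)
$\frac{22766 + I}{p{\left(145 \right)} + 33545} = \frac{22766 - 263}{\left(-65 + 145\right) + 33545} = \frac{22503}{80 + 33545} = \frac{22503}{33625}$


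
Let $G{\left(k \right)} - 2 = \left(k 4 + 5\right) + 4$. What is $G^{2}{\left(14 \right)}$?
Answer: $4489$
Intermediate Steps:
$G{\left(k \right)} = 11 + 4 k$ ($G{\left(k \right)} = 2 + \left(\left(k 4 + 5\right) + 4\right) = 2 + \left(\left(4 k + 5\right) + 4\right) = 2 + \left(\left(5 + 4 k\right) + 4\right) = 2 + \left(9 + 4 k\right) = 11 + 4 k$)
$G^{2}{\left(14 \right)} = \left(11 + 4 \cdot 14\right)^{2} = \left(11 + 56\right)^{2} = 67^{2} = 4489$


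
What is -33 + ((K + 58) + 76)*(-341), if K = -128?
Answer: -2079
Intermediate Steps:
-33 + ((K + 58) + 76)*(-341) = -33 + ((-128 + 58) + 76)*(-341) = -33 + (-70 + 76)*(-341) = -33 + 6*(-341) = -33 - 2046 = -2079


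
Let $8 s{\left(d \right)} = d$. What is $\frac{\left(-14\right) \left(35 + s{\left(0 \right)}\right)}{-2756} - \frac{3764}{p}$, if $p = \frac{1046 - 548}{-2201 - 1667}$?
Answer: $\frac{10031316733}{343122} \approx 29235.0$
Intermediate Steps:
$p = - \frac{249}{1934}$ ($p = \frac{498}{-3868} = 498 \left(- \frac{1}{3868}\right) = - \frac{249}{1934} \approx -0.12875$)
$s{\left(d \right)} = \frac{d}{8}$
$\frac{\left(-14\right) \left(35 + s{\left(0 \right)}\right)}{-2756} - \frac{3764}{p} = \frac{\left(-14\right) \left(35 + \frac{1}{8} \cdot 0\right)}{-2756} - \frac{3764}{- \frac{249}{1934}} = - 14 \left(35 + 0\right) \left(- \frac{1}{2756}\right) - - \frac{7279576}{249} = \left(-14\right) 35 \left(- \frac{1}{2756}\right) + \frac{7279576}{249} = \left(-490\right) \left(- \frac{1}{2756}\right) + \frac{7279576}{249} = \frac{245}{1378} + \frac{7279576}{249} = \frac{10031316733}{343122}$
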